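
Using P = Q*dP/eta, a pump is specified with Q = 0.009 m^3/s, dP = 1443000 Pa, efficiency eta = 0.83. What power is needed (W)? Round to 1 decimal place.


P = Q * dP / eta
P = 0.009 * 1443000 / 0.83
P = 12987.0 / 0.83
P = 15647.0 W


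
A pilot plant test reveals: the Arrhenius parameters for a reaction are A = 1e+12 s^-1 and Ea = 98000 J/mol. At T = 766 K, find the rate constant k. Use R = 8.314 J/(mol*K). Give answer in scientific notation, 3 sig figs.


k = A * exp(-Ea/(R*T))
k = 1e+12 * exp(-98000 / (8.314 * 766))
k = 1e+12 * exp(-15.388181)
k = 2.07e+05


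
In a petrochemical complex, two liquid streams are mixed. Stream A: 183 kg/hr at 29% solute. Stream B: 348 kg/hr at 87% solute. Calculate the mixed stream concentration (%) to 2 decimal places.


Mass balance on solute: F1*x1 + F2*x2 = F3*x3
F3 = F1 + F2 = 183 + 348 = 531 kg/hr
x3 = (F1*x1 + F2*x2)/F3
x3 = (183*0.29 + 348*0.87) / 531
x3 = 67.01%


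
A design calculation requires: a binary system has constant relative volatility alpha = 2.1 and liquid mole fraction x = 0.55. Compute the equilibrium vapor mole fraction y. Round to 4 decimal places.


y = alpha*x / (1 + (alpha-1)*x)
y = 2.1*0.55 / (1 + (2.1-1)*0.55)
y = 1.155 / (1 + 0.605)
y = 1.155 / 1.605
y = 0.7196


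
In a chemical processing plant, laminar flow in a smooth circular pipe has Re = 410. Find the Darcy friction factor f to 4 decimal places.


f = 64 / Re
f = 64 / 410
f = 0.1561


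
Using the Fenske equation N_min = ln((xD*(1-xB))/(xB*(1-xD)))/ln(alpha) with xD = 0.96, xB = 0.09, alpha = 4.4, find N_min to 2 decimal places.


N_min = ln((xD*(1-xB))/(xB*(1-xD))) / ln(alpha)
Numerator inside ln: 0.8736 / 0.0036 = 242.666667
ln(242.666667) = 5.491689
ln(alpha) = ln(4.4) = 1.481605
N_min = 5.491689 / 1.481605 = 3.71


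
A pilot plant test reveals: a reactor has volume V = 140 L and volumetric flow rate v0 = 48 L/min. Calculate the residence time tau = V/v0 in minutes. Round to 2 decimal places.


tau = V / v0
tau = 140 / 48
tau = 2.92 min


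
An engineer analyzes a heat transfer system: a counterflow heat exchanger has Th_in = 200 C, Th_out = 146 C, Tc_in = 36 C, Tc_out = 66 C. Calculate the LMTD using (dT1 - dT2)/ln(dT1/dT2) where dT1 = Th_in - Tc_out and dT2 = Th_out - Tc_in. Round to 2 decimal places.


dT1 = Th_in - Tc_out = 200 - 66 = 134
dT2 = Th_out - Tc_in = 146 - 36 = 110
LMTD = (dT1 - dT2) / ln(dT1/dT2)
LMTD = (134 - 110) / ln(134/110)
LMTD = 121.61 K


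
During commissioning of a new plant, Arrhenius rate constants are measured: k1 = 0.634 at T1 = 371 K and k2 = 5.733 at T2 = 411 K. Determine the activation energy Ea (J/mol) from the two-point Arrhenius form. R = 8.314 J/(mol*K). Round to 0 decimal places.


Ea = R * ln(k2/k1) / (1/T1 - 1/T2)
ln(k2/k1) = ln(5.733/0.634) = 2.2019453
1/T1 - 1/T2 = 1/371 - 1/411 = 0.000262327765
Ea = 8.314 * 2.2019453 / 0.000262327765
Ea = 69787 J/mol


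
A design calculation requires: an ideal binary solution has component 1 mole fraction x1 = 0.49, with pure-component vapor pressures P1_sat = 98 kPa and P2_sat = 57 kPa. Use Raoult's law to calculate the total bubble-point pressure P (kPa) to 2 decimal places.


P = x1*P1_sat + x2*P2_sat
x2 = 1 - x1 = 1 - 0.49 = 0.51
P = 0.49*98 + 0.51*57
P = 48.02 + 29.07
P = 77.09 kPa


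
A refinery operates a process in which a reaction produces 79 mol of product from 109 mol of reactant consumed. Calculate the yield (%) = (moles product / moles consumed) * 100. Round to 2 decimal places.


Yield = (moles product / moles consumed) * 100%
Yield = (79 / 109) * 100
Yield = 0.7248 * 100
Yield = 72.48%


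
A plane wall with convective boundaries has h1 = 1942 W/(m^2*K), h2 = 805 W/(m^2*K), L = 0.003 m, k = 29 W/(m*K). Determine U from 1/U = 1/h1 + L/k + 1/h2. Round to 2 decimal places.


1/U = 1/h1 + L/k + 1/h2
1/U = 1/1942 + 0.003/29 + 1/805
1/U = 0.0005149331 + 0.0001034483 + 0.001242236
1/U = 0.0018606174
U = 537.46 W/(m^2*K)


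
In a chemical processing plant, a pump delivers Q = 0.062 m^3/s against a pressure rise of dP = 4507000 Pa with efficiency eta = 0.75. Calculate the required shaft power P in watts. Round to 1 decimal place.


P = Q * dP / eta
P = 0.062 * 4507000 / 0.75
P = 279434.0 / 0.75
P = 372578.7 W


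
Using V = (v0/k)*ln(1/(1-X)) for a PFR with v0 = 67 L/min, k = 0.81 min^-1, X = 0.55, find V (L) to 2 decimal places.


V = (v0/k) * ln(1/(1-X))
V = (67/0.81) * ln(1/(1-0.55))
V = 82.716049 * ln(2.222222)
V = 82.716049 * 0.798508
V = 66.05 L


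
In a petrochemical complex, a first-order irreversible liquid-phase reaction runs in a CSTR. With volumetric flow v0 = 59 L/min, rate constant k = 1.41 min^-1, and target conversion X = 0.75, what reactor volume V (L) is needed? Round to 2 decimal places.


V = v0 * X / (k * (1 - X))
V = 59 * 0.75 / (1.41 * (1 - 0.75))
V = 44.25 / (1.41 * 0.25)
V = 44.25 / 0.3525
V = 125.53 L


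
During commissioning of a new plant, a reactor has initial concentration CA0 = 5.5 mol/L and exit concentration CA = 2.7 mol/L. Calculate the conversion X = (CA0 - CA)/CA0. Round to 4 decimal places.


X = (CA0 - CA) / CA0
X = (5.5 - 2.7) / 5.5
X = 2.8 / 5.5
X = 0.5091


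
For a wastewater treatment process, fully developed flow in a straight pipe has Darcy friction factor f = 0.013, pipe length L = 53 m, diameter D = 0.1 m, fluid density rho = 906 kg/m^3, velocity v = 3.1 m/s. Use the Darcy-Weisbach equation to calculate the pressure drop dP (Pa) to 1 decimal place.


dP = f * (L/D) * (rho*v^2/2)
dP = 0.013 * (53/0.1) * (906*3.1^2/2)
L/D = 530.0
rho*v^2/2 = 906*9.61/2 = 4353.33
dP = 0.013 * 530.0 * 4353.33
dP = 29994.4 Pa


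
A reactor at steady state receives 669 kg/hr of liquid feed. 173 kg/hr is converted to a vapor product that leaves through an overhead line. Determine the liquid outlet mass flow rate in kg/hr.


Steady-state mass balance on the main outlet: F_out = F_in - F_removed
F_out = 669 - 173
F_out = 496 kg/hr


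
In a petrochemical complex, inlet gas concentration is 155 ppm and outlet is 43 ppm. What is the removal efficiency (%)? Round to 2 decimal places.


Efficiency = (G_in - G_out) / G_in * 100%
Efficiency = (155 - 43) / 155 * 100
Efficiency = 112 / 155 * 100
Efficiency = 72.26%


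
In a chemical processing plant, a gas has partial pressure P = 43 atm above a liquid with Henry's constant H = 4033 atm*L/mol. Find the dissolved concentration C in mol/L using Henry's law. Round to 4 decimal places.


C = P / H
C = 43 / 4033
C = 0.0107 mol/L


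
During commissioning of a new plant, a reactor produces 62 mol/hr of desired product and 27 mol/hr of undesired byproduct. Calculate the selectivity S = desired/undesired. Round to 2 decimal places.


S = desired product rate / undesired product rate
S = 62 / 27
S = 2.30


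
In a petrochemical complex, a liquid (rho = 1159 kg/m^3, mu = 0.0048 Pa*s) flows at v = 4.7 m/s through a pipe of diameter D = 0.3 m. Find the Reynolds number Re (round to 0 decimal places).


Re = rho * v * D / mu
Re = 1159 * 4.7 * 0.3 / 0.0048
Re = 1634.19 / 0.0048
Re = 340456


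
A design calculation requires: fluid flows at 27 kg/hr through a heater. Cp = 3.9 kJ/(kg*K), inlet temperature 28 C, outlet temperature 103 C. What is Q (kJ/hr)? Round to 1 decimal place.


Q = m_dot * Cp * (T2 - T1)
Q = 27 * 3.9 * (103 - 28)
Q = 27 * 3.9 * 75
Q = 7897.5 kJ/hr


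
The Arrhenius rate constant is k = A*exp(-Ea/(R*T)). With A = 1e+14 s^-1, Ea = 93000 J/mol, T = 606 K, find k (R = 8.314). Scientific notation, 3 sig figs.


k = A * exp(-Ea/(R*T))
k = 1e+14 * exp(-93000 / (8.314 * 606))
k = 1e+14 * exp(-18.458666)
k = 9.63e+05


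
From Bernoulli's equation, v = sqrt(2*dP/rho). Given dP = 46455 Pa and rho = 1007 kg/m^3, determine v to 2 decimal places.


v = sqrt(2*dP/rho)
v = sqrt(2*46455/1007)
v = sqrt(92.264151)
v = 9.61 m/s


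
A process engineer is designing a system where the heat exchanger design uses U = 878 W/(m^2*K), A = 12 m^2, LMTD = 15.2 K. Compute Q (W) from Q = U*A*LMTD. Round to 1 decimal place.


Q = U * A * LMTD
Q = 878 * 12 * 15.2
Q = 160147.2 W


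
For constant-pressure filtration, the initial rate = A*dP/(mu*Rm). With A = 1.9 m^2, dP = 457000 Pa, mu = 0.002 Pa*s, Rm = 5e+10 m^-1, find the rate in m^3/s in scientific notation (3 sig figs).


rate = A * dP / (mu * Rm)
rate = 1.9 * 457000 / (0.002 * 5e+10)
rate = 868300.0 / 1.000e+08
rate = 8.68e-03 m^3/s


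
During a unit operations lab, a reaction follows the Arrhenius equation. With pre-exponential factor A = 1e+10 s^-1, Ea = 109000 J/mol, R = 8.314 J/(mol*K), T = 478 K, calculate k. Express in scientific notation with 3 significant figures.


k = A * exp(-Ea/(R*T))
k = 1e+10 * exp(-109000 / (8.314 * 478))
k = 1e+10 * exp(-27.427649)
k = 1.23e-02


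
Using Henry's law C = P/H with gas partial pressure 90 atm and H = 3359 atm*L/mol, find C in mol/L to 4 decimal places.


C = P / H
C = 90 / 3359
C = 0.0268 mol/L


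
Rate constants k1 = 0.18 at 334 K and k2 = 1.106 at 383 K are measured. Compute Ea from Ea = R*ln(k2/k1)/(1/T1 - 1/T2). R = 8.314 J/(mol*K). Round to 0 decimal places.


Ea = R * ln(k2/k1) / (1/T1 - 1/T2)
ln(k2/k1) = ln(1.106/0.18) = 1.8155483
1/T1 - 1/T2 = 1/334 - 1/383 = 0.000383045919
Ea = 8.314 * 1.8155483 / 0.000383045919
Ea = 39406 J/mol


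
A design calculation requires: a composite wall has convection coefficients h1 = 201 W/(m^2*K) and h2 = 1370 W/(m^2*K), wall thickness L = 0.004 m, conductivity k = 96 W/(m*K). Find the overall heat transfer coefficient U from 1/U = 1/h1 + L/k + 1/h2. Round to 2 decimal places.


1/U = 1/h1 + L/k + 1/h2
1/U = 1/201 + 0.004/96 + 1/1370
1/U = 0.0049751244 + 4.16667e-05 + 0.000729927
1/U = 0.0057467181
U = 174.01 W/(m^2*K)


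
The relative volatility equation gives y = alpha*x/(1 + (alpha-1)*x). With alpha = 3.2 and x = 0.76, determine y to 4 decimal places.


y = alpha*x / (1 + (alpha-1)*x)
y = 3.2*0.76 / (1 + (3.2-1)*0.76)
y = 2.432 / (1 + 1.672)
y = 2.432 / 2.672
y = 0.9102


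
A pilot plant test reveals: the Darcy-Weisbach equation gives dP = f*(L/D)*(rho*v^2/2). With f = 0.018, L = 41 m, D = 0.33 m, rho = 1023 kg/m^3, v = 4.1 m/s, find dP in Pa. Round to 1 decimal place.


dP = f * (L/D) * (rho*v^2/2)
dP = 0.018 * (41/0.33) * (1023*4.1^2/2)
L/D = 124.24242424
rho*v^2/2 = 1023*16.81/2 = 8598.315
dP = 0.018 * 124.24242424 * 8598.315
dP = 19229.0 Pa


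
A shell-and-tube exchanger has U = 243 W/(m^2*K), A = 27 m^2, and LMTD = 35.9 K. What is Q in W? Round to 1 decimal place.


Q = U * A * LMTD
Q = 243 * 27 * 35.9
Q = 235539.9 W


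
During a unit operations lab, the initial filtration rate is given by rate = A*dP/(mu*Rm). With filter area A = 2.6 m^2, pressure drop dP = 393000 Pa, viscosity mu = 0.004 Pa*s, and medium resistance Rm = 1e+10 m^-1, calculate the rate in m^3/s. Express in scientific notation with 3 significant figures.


rate = A * dP / (mu * Rm)
rate = 2.6 * 393000 / (0.004 * 1e+10)
rate = 1021800.0 / 4.000e+07
rate = 2.55e-02 m^3/s


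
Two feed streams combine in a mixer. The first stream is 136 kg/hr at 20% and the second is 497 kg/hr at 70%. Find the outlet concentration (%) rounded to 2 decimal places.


Mass balance on solute: F1*x1 + F2*x2 = F3*x3
F3 = F1 + F2 = 136 + 497 = 633 kg/hr
x3 = (F1*x1 + F2*x2)/F3
x3 = (136*0.2 + 497*0.7) / 633
x3 = 59.26%


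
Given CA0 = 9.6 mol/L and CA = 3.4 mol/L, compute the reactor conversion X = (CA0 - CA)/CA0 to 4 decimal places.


X = (CA0 - CA) / CA0
X = (9.6 - 3.4) / 9.6
X = 6.2 / 9.6
X = 0.6458


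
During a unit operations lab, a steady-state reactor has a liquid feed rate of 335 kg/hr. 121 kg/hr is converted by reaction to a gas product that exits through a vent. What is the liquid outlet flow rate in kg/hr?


Steady-state mass balance on the main outlet: F_out = F_in - F_removed
F_out = 335 - 121
F_out = 214 kg/hr


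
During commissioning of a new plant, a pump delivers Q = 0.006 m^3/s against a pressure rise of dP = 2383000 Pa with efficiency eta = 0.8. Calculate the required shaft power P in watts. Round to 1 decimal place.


P = Q * dP / eta
P = 0.006 * 2383000 / 0.8
P = 14298.0 / 0.8
P = 17872.5 W


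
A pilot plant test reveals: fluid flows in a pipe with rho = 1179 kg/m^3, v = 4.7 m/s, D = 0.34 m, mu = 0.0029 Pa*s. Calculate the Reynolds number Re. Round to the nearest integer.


Re = rho * v * D / mu
Re = 1179 * 4.7 * 0.34 / 0.0029
Re = 1884.042 / 0.0029
Re = 649670


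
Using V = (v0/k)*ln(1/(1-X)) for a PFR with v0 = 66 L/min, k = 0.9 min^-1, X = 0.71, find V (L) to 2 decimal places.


V = (v0/k) * ln(1/(1-X))
V = (66/0.9) * ln(1/(1-0.71))
V = 73.333333 * ln(3.448276)
V = 73.333333 * 1.237874
V = 90.78 L


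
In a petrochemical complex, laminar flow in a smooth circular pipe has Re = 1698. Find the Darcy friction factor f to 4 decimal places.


f = 64 / Re
f = 64 / 1698
f = 0.0377


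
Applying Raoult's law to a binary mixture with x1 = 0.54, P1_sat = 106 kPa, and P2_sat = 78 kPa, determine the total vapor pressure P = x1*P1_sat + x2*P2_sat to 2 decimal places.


P = x1*P1_sat + x2*P2_sat
x2 = 1 - x1 = 1 - 0.54 = 0.46
P = 0.54*106 + 0.46*78
P = 57.24 + 35.88
P = 93.12 kPa


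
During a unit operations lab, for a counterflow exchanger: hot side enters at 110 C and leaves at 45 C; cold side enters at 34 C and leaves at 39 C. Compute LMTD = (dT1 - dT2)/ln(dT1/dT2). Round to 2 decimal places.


dT1 = Th_in - Tc_out = 110 - 39 = 71
dT2 = Th_out - Tc_in = 45 - 34 = 11
LMTD = (dT1 - dT2) / ln(dT1/dT2)
LMTD = (71 - 11) / ln(71/11)
LMTD = 32.18 K


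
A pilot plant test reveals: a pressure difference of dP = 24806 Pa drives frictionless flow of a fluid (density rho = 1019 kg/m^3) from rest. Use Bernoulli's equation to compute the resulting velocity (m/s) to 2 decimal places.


v = sqrt(2*dP/rho)
v = sqrt(2*24806/1019)
v = sqrt(48.686948)
v = 6.98 m/s


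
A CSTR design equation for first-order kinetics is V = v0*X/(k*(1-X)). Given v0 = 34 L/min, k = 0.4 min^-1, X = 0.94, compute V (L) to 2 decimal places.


V = v0 * X / (k * (1 - X))
V = 34 * 0.94 / (0.4 * (1 - 0.94))
V = 31.96 / (0.4 * 0.06)
V = 31.96 / 0.024
V = 1331.67 L


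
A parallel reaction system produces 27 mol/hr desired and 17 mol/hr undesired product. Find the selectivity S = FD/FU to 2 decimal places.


S = desired product rate / undesired product rate
S = 27 / 17
S = 1.59


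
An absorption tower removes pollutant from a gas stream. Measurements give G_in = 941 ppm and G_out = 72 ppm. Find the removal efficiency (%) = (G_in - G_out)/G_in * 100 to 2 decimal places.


Efficiency = (G_in - G_out) / G_in * 100%
Efficiency = (941 - 72) / 941 * 100
Efficiency = 869 / 941 * 100
Efficiency = 92.35%


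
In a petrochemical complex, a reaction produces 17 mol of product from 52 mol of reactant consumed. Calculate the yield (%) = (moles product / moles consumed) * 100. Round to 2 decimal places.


Yield = (moles product / moles consumed) * 100%
Yield = (17 / 52) * 100
Yield = 0.3269 * 100
Yield = 32.69%


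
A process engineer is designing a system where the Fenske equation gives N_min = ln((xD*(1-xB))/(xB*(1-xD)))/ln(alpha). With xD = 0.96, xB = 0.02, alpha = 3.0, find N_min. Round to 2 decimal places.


N_min = ln((xD*(1-xB))/(xB*(1-xD))) / ln(alpha)
Numerator inside ln: 0.9408 / 0.0008 = 1176.0
ln(1176.0) = 7.069874
ln(alpha) = ln(3.0) = 1.098612
N_min = 7.069874 / 1.098612 = 6.44


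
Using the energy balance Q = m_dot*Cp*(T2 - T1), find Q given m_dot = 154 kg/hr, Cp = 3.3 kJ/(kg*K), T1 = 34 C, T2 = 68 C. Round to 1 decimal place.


Q = m_dot * Cp * (T2 - T1)
Q = 154 * 3.3 * (68 - 34)
Q = 154 * 3.3 * 34
Q = 17278.8 kJ/hr


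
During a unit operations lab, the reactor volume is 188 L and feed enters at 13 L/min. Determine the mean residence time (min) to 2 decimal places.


tau = V / v0
tau = 188 / 13
tau = 14.46 min


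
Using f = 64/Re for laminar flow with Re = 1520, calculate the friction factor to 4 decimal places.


f = 64 / Re
f = 64 / 1520
f = 0.0421


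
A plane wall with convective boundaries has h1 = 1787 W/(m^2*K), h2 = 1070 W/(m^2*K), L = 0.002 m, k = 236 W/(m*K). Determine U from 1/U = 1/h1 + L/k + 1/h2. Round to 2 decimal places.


1/U = 1/h1 + L/k + 1/h2
1/U = 1/1787 + 0.002/236 + 1/1070
1/U = 0.0005595971 + 8.4746e-06 + 0.0009345794
1/U = 0.0015026511
U = 665.49 W/(m^2*K)


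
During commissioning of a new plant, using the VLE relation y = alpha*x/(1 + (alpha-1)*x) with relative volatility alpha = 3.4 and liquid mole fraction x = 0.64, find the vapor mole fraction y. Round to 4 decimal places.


y = alpha*x / (1 + (alpha-1)*x)
y = 3.4*0.64 / (1 + (3.4-1)*0.64)
y = 2.176 / (1 + 1.536)
y = 2.176 / 2.536
y = 0.8580


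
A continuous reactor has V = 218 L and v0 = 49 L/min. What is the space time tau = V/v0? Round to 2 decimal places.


tau = V / v0
tau = 218 / 49
tau = 4.45 min


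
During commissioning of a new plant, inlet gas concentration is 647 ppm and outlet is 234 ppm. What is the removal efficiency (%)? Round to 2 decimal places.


Efficiency = (G_in - G_out) / G_in * 100%
Efficiency = (647 - 234) / 647 * 100
Efficiency = 413 / 647 * 100
Efficiency = 63.83%


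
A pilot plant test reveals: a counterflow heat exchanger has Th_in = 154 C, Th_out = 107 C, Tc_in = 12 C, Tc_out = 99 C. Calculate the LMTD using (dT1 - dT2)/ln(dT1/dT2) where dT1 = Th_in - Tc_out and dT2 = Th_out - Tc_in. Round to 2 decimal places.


dT1 = Th_in - Tc_out = 154 - 99 = 55
dT2 = Th_out - Tc_in = 107 - 12 = 95
LMTD = (dT1 - dT2) / ln(dT1/dT2)
LMTD = (55 - 95) / ln(55/95)
LMTD = 73.19 K


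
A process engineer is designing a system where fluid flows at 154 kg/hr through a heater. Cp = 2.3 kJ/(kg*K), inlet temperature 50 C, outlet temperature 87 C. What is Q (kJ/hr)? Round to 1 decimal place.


Q = m_dot * Cp * (T2 - T1)
Q = 154 * 2.3 * (87 - 50)
Q = 154 * 2.3 * 37
Q = 13105.4 kJ/hr


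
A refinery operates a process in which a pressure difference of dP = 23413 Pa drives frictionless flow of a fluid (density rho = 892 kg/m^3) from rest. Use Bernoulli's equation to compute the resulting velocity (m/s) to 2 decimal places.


v = sqrt(2*dP/rho)
v = sqrt(2*23413/892)
v = sqrt(52.495516)
v = 7.25 m/s


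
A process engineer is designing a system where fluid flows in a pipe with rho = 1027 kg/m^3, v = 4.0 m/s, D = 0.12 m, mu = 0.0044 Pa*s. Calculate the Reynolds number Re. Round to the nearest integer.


Re = rho * v * D / mu
Re = 1027 * 4.0 * 0.12 / 0.0044
Re = 492.96 / 0.0044
Re = 112036


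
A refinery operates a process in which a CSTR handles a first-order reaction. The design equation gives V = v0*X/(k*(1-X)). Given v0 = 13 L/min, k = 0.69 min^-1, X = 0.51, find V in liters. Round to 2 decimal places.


V = v0 * X / (k * (1 - X))
V = 13 * 0.51 / (0.69 * (1 - 0.51))
V = 6.63 / (0.69 * 0.49)
V = 6.63 / 0.3381
V = 19.61 L


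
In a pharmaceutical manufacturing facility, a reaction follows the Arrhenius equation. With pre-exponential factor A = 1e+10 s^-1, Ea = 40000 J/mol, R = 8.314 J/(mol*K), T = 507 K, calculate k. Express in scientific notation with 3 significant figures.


k = A * exp(-Ea/(R*T))
k = 1e+10 * exp(-40000 / (8.314 * 507))
k = 1e+10 * exp(-9.489471)
k = 7.56e+05


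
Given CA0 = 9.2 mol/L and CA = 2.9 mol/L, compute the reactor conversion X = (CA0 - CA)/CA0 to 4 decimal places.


X = (CA0 - CA) / CA0
X = (9.2 - 2.9) / 9.2
X = 6.3 / 9.2
X = 0.6848


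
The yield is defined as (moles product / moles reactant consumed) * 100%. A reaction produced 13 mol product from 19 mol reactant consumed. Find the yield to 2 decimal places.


Yield = (moles product / moles consumed) * 100%
Yield = (13 / 19) * 100
Yield = 0.6842 * 100
Yield = 68.42%


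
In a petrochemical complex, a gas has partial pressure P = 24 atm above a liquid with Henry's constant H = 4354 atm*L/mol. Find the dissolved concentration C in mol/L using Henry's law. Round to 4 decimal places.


C = P / H
C = 24 / 4354
C = 0.0055 mol/L


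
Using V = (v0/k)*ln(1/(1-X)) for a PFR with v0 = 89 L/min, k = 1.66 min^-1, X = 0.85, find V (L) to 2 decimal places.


V = (v0/k) * ln(1/(1-X))
V = (89/1.66) * ln(1/(1-0.85))
V = 53.614458 * ln(6.666667)
V = 53.614458 * 1.89712
V = 101.71 L


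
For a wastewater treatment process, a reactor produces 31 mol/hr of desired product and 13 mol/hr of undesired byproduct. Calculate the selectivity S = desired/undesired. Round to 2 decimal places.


S = desired product rate / undesired product rate
S = 31 / 13
S = 2.38


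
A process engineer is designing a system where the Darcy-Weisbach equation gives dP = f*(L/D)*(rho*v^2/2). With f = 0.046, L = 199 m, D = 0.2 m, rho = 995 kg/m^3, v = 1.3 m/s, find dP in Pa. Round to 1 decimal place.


dP = f * (L/D) * (rho*v^2/2)
dP = 0.046 * (199/0.2) * (995*1.3^2/2)
L/D = 995.0
rho*v^2/2 = 995*1.69/2 = 840.775
dP = 0.046 * 995.0 * 840.775
dP = 38482.3 Pa


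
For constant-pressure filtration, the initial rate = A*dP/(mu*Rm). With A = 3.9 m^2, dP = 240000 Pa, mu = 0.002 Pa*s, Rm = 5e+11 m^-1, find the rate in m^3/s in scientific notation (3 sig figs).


rate = A * dP / (mu * Rm)
rate = 3.9 * 240000 / (0.002 * 5e+11)
rate = 936000.0 / 1.000e+09
rate = 9.36e-04 m^3/s


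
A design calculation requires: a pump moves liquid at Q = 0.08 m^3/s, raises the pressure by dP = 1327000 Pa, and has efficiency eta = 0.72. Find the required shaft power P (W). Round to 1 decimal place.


P = Q * dP / eta
P = 0.08 * 1327000 / 0.72
P = 106160.0 / 0.72
P = 147444.4 W


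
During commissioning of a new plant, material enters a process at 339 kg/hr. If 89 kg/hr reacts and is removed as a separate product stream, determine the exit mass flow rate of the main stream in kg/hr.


Steady-state mass balance on the main outlet: F_out = F_in - F_removed
F_out = 339 - 89
F_out = 250 kg/hr


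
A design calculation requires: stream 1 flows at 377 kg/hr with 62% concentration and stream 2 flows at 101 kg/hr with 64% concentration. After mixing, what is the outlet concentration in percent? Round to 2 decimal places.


Mass balance on solute: F1*x1 + F2*x2 = F3*x3
F3 = F1 + F2 = 377 + 101 = 478 kg/hr
x3 = (F1*x1 + F2*x2)/F3
x3 = (377*0.62 + 101*0.64) / 478
x3 = 62.42%


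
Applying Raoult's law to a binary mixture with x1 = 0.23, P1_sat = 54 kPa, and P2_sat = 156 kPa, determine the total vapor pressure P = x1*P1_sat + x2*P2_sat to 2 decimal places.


P = x1*P1_sat + x2*P2_sat
x2 = 1 - x1 = 1 - 0.23 = 0.77
P = 0.23*54 + 0.77*156
P = 12.42 + 120.12
P = 132.54 kPa


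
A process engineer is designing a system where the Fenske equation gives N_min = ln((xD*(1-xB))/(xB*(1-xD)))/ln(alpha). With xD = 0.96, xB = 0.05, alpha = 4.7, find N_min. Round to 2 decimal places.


N_min = ln((xD*(1-xB))/(xB*(1-xD))) / ln(alpha)
Numerator inside ln: 0.912 / 0.002 = 456.0
ln(456.0) = 6.122493
ln(alpha) = ln(4.7) = 1.547563
N_min = 6.122493 / 1.547563 = 3.96


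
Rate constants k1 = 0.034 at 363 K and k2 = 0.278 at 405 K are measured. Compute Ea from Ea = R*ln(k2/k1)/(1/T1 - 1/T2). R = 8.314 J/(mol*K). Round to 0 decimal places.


Ea = R * ln(k2/k1) / (1/T1 - 1/T2)
ln(k2/k1) = ln(0.278/0.034) = 2.1012606
1/T1 - 1/T2 = 1/363 - 1/405 = 0.000285685134
Ea = 8.314 * 2.1012606 / 0.000285685134
Ea = 61151 J/mol


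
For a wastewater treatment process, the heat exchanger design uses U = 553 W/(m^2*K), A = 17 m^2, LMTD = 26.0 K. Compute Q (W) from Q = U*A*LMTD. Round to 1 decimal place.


Q = U * A * LMTD
Q = 553 * 17 * 26.0
Q = 244426.0 W


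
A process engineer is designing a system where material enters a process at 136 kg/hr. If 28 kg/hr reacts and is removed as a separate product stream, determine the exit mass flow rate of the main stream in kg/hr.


Steady-state mass balance on the main outlet: F_out = F_in - F_removed
F_out = 136 - 28
F_out = 108 kg/hr


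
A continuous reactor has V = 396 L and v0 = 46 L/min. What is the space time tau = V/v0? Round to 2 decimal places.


tau = V / v0
tau = 396 / 46
tau = 8.61 min


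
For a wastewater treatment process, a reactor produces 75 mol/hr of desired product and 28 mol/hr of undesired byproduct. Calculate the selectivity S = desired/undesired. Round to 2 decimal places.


S = desired product rate / undesired product rate
S = 75 / 28
S = 2.68


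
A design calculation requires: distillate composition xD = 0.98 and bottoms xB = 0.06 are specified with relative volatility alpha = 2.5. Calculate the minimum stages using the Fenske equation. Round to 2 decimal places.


N_min = ln((xD*(1-xB))/(xB*(1-xD))) / ln(alpha)
Numerator inside ln: 0.9212 / 0.0012 = 767.666667
ln(767.666667) = 6.643356
ln(alpha) = ln(2.5) = 0.916291
N_min = 6.643356 / 0.916291 = 7.25


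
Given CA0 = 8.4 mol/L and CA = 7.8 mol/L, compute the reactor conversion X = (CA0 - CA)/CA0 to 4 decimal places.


X = (CA0 - CA) / CA0
X = (8.4 - 7.8) / 8.4
X = 0.6 / 8.4
X = 0.0714


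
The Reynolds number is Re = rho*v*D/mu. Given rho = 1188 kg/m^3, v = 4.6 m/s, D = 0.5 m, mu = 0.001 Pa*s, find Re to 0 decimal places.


Re = rho * v * D / mu
Re = 1188 * 4.6 * 0.5 / 0.001
Re = 2732.4 / 0.001
Re = 2732400


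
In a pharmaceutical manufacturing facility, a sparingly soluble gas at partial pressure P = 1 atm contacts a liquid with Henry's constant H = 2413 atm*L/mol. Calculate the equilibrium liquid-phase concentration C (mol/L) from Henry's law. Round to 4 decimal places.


C = P / H
C = 1 / 2413
C = 0.0004 mol/L


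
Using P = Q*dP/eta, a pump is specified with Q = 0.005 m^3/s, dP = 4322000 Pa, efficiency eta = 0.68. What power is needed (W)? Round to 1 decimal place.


P = Q * dP / eta
P = 0.005 * 4322000 / 0.68
P = 21610.0 / 0.68
P = 31779.4 W


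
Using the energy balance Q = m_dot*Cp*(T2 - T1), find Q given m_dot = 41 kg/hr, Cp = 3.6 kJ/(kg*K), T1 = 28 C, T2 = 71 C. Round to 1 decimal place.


Q = m_dot * Cp * (T2 - T1)
Q = 41 * 3.6 * (71 - 28)
Q = 41 * 3.6 * 43
Q = 6346.8 kJ/hr


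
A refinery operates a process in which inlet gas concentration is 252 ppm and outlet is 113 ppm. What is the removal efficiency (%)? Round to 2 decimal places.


Efficiency = (G_in - G_out) / G_in * 100%
Efficiency = (252 - 113) / 252 * 100
Efficiency = 139 / 252 * 100
Efficiency = 55.16%


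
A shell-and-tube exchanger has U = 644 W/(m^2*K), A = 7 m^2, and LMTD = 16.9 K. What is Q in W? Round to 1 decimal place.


Q = U * A * LMTD
Q = 644 * 7 * 16.9
Q = 76185.2 W


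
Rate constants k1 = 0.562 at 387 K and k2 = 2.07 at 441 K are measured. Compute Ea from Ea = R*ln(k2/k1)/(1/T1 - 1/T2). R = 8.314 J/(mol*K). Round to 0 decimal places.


Ea = R * ln(k2/k1) / (1/T1 - 1/T2)
ln(k2/k1) = ln(2.07/0.562) = 1.303802
1/T1 - 1/T2 = 1/387 - 1/441 = 0.000316405632
Ea = 8.314 * 1.303802 / 0.000316405632
Ea = 34259 J/mol


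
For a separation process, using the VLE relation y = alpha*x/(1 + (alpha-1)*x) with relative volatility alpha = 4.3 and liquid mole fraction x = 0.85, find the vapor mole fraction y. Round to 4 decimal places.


y = alpha*x / (1 + (alpha-1)*x)
y = 4.3*0.85 / (1 + (4.3-1)*0.85)
y = 3.655 / (1 + 2.805)
y = 3.655 / 3.805
y = 0.9606


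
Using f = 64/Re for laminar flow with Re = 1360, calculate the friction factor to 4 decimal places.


f = 64 / Re
f = 64 / 1360
f = 0.0471


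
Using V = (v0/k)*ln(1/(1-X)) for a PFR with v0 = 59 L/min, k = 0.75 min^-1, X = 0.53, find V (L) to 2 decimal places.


V = (v0/k) * ln(1/(1-X))
V = (59/0.75) * ln(1/(1-0.53))
V = 78.666667 * ln(2.12766)
V = 78.666667 * 0.755023
V = 59.40 L


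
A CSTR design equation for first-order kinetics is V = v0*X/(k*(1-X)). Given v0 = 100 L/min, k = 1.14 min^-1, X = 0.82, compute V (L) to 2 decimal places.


V = v0 * X / (k * (1 - X))
V = 100 * 0.82 / (1.14 * (1 - 0.82))
V = 82.0 / (1.14 * 0.18)
V = 82.0 / 0.2052
V = 399.61 L


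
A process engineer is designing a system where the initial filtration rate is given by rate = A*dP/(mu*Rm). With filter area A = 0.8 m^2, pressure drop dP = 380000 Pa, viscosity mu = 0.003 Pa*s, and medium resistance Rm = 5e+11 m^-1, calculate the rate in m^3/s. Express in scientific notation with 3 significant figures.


rate = A * dP / (mu * Rm)
rate = 0.8 * 380000 / (0.003 * 5e+11)
rate = 304000.0 / 1.500e+09
rate = 2.03e-04 m^3/s


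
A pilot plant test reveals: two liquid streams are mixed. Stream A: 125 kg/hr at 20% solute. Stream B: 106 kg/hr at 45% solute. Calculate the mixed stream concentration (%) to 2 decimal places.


Mass balance on solute: F1*x1 + F2*x2 = F3*x3
F3 = F1 + F2 = 125 + 106 = 231 kg/hr
x3 = (F1*x1 + F2*x2)/F3
x3 = (125*0.2 + 106*0.45) / 231
x3 = 31.47%


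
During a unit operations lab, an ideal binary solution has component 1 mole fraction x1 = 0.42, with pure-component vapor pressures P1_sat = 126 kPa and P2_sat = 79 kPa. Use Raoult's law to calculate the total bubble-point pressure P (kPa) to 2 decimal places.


P = x1*P1_sat + x2*P2_sat
x2 = 1 - x1 = 1 - 0.42 = 0.58
P = 0.42*126 + 0.58*79
P = 52.92 + 45.82
P = 98.74 kPa


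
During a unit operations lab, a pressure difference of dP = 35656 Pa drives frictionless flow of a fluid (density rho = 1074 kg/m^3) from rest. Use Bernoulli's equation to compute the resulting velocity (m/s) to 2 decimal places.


v = sqrt(2*dP/rho)
v = sqrt(2*35656/1074)
v = sqrt(66.39851)
v = 8.15 m/s


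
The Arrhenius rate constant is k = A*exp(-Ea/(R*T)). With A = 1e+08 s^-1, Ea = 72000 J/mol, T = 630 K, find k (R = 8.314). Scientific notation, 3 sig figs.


k = A * exp(-Ea/(R*T))
k = 1e+08 * exp(-72000 / (8.314 * 630))
k = 1e+08 * exp(-13.746177)
k = 1.07e+02


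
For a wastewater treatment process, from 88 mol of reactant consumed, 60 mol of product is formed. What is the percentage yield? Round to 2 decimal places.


Yield = (moles product / moles consumed) * 100%
Yield = (60 / 88) * 100
Yield = 0.6818 * 100
Yield = 68.18%


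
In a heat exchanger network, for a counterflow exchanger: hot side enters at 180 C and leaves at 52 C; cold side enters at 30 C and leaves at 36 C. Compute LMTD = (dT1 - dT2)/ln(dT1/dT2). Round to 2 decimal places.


dT1 = Th_in - Tc_out = 180 - 36 = 144
dT2 = Th_out - Tc_in = 52 - 30 = 22
LMTD = (dT1 - dT2) / ln(dT1/dT2)
LMTD = (144 - 22) / ln(144/22)
LMTD = 64.94 K


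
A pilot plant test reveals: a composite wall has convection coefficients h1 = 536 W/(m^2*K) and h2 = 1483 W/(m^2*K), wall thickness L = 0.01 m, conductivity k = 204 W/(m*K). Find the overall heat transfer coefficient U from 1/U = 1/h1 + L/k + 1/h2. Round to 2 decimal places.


1/U = 1/h1 + L/k + 1/h2
1/U = 1/536 + 0.01/204 + 1/1483
1/U = 0.0018656716 + 4.90196e-05 + 0.0006743088
1/U = 0.002589
U = 386.25 W/(m^2*K)


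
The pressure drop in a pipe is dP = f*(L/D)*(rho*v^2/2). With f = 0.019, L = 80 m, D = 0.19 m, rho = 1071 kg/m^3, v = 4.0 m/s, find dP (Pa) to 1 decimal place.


dP = f * (L/D) * (rho*v^2/2)
dP = 0.019 * (80/0.19) * (1071*4.0^2/2)
L/D = 421.05263158
rho*v^2/2 = 1071*16.0/2 = 8568.0
dP = 0.019 * 421.05263158 * 8568.0
dP = 68544.0 Pa


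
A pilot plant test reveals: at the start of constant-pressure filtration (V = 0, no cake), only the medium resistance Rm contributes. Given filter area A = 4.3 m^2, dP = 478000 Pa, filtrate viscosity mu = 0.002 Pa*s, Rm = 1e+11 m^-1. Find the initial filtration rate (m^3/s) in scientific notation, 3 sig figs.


rate = A * dP / (mu * Rm)
rate = 4.3 * 478000 / (0.002 * 1e+11)
rate = 2055400.0 / 2.000e+08
rate = 1.03e-02 m^3/s


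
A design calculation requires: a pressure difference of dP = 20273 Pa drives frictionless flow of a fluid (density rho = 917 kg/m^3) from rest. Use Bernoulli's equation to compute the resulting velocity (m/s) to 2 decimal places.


v = sqrt(2*dP/rho)
v = sqrt(2*20273/917)
v = sqrt(44.215921)
v = 6.65 m/s


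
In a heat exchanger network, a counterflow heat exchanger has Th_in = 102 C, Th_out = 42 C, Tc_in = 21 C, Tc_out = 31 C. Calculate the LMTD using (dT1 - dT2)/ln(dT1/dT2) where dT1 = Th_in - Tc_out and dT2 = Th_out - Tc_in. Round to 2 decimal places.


dT1 = Th_in - Tc_out = 102 - 31 = 71
dT2 = Th_out - Tc_in = 42 - 21 = 21
LMTD = (dT1 - dT2) / ln(dT1/dT2)
LMTD = (71 - 21) / ln(71/21)
LMTD = 41.05 K


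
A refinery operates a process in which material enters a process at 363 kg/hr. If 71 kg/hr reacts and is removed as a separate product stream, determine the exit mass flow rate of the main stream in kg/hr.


Steady-state mass balance on the main outlet: F_out = F_in - F_removed
F_out = 363 - 71
F_out = 292 kg/hr


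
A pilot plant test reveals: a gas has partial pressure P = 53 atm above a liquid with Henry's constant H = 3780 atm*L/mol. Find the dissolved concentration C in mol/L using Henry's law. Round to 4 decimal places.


C = P / H
C = 53 / 3780
C = 0.0140 mol/L


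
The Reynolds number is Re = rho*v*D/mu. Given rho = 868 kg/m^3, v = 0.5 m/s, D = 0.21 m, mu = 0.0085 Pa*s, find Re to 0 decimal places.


Re = rho * v * D / mu
Re = 868 * 0.5 * 0.21 / 0.0085
Re = 91.14 / 0.0085
Re = 10722


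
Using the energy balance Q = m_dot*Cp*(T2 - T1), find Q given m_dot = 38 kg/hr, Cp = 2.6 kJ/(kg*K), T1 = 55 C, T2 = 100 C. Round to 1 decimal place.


Q = m_dot * Cp * (T2 - T1)
Q = 38 * 2.6 * (100 - 55)
Q = 38 * 2.6 * 45
Q = 4446.0 kJ/hr


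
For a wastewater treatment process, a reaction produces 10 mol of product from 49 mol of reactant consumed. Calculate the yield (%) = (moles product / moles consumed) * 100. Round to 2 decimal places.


Yield = (moles product / moles consumed) * 100%
Yield = (10 / 49) * 100
Yield = 0.2041 * 100
Yield = 20.41%


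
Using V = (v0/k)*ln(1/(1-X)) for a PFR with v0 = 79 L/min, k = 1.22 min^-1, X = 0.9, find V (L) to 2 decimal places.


V = (v0/k) * ln(1/(1-X))
V = (79/1.22) * ln(1/(1-0.9))
V = 64.754098 * ln(10.0)
V = 64.754098 * 2.302585
V = 149.10 L


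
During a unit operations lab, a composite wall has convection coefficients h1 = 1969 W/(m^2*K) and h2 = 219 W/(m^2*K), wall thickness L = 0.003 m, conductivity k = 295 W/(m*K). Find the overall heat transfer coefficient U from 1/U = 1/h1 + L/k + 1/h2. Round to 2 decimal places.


1/U = 1/h1 + L/k + 1/h2
1/U = 1/1969 + 0.003/295 + 1/219
1/U = 0.000507872 + 1.01695e-05 + 0.00456621
1/U = 0.0050842515
U = 196.69 W/(m^2*K)


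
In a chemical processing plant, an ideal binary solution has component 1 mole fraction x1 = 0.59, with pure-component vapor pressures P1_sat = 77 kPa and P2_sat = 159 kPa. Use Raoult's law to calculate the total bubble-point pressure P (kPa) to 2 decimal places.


P = x1*P1_sat + x2*P2_sat
x2 = 1 - x1 = 1 - 0.59 = 0.41
P = 0.59*77 + 0.41*159
P = 45.43 + 65.19
P = 110.62 kPa


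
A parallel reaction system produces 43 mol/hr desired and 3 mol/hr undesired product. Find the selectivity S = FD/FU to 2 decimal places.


S = desired product rate / undesired product rate
S = 43 / 3
S = 14.33


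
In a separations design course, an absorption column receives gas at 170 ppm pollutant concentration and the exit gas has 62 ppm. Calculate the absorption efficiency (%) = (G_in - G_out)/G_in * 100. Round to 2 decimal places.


Efficiency = (G_in - G_out) / G_in * 100%
Efficiency = (170 - 62) / 170 * 100
Efficiency = 108 / 170 * 100
Efficiency = 63.53%


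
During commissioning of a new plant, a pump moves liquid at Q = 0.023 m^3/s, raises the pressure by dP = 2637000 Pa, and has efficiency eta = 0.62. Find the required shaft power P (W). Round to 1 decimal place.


P = Q * dP / eta
P = 0.023 * 2637000 / 0.62
P = 60651.0 / 0.62
P = 97824.2 W


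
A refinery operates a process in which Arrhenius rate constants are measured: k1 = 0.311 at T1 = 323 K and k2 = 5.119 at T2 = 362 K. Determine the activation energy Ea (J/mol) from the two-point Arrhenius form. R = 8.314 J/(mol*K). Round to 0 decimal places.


Ea = R * ln(k2/k1) / (1/T1 - 1/T2)
ln(k2/k1) = ln(5.119/0.311) = 2.8009215
1/T1 - 1/T2 = 1/323 - 1/362 = 0.000333544293
Ea = 8.314 * 2.8009215 / 0.000333544293
Ea = 69816 J/mol


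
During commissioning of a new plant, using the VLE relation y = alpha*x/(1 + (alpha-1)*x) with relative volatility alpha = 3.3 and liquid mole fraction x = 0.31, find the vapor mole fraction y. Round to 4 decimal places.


y = alpha*x / (1 + (alpha-1)*x)
y = 3.3*0.31 / (1 + (3.3-1)*0.31)
y = 1.023 / (1 + 0.713)
y = 1.023 / 1.713
y = 0.5972


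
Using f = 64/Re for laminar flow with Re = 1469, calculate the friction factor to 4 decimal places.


f = 64 / Re
f = 64 / 1469
f = 0.0436


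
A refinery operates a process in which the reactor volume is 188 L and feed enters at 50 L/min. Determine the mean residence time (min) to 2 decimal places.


tau = V / v0
tau = 188 / 50
tau = 3.76 min


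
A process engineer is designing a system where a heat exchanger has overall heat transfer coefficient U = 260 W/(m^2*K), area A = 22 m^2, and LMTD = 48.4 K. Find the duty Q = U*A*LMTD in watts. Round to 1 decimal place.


Q = U * A * LMTD
Q = 260 * 22 * 48.4
Q = 276848.0 W


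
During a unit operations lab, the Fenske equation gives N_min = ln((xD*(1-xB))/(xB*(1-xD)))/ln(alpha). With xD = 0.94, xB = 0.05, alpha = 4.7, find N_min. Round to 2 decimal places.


N_min = ln((xD*(1-xB))/(xB*(1-xD))) / ln(alpha)
Numerator inside ln: 0.893 / 0.003 = 297.666667
ln(297.666667) = 5.695974
ln(alpha) = ln(4.7) = 1.547563
N_min = 5.695974 / 1.547563 = 3.68


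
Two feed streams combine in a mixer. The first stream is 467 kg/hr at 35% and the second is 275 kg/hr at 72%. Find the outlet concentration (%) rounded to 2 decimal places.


Mass balance on solute: F1*x1 + F2*x2 = F3*x3
F3 = F1 + F2 = 467 + 275 = 742 kg/hr
x3 = (F1*x1 + F2*x2)/F3
x3 = (467*0.35 + 275*0.72) / 742
x3 = 48.71%


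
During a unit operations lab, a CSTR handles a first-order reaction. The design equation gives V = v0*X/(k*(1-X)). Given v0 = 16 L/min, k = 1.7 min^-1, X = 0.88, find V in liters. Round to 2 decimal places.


V = v0 * X / (k * (1 - X))
V = 16 * 0.88 / (1.7 * (1 - 0.88))
V = 14.08 / (1.7 * 0.12)
V = 14.08 / 0.204
V = 69.02 L


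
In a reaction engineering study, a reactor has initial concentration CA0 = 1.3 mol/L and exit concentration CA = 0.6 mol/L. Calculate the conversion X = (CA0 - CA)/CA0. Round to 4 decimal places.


X = (CA0 - CA) / CA0
X = (1.3 - 0.6) / 1.3
X = 0.7 / 1.3
X = 0.5385


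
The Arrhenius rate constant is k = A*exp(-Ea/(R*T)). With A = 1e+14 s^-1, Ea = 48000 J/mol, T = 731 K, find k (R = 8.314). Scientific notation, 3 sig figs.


k = A * exp(-Ea/(R*T))
k = 1e+14 * exp(-48000 / (8.314 * 731))
k = 1e+14 * exp(-7.89794)
k = 3.72e+10


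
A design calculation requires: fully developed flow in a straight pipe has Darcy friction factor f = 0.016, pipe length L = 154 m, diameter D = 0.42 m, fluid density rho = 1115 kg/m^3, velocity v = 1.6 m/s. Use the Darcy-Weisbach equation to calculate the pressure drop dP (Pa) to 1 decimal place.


dP = f * (L/D) * (rho*v^2/2)
dP = 0.016 * (154/0.42) * (1115*1.6^2/2)
L/D = 366.66666667
rho*v^2/2 = 1115*2.56/2 = 1427.2
dP = 0.016 * 366.66666667 * 1427.2
dP = 8372.9 Pa


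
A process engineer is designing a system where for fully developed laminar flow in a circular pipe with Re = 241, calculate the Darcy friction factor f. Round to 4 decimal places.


f = 64 / Re
f = 64 / 241
f = 0.2656


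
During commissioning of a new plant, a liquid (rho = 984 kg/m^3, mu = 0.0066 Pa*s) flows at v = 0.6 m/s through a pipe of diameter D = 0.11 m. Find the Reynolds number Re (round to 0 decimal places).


Re = rho * v * D / mu
Re = 984 * 0.6 * 0.11 / 0.0066
Re = 64.944 / 0.0066
Re = 9840


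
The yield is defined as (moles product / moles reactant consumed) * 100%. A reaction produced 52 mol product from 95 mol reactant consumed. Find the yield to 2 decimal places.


Yield = (moles product / moles consumed) * 100%
Yield = (52 / 95) * 100
Yield = 0.5474 * 100
Yield = 54.74%
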